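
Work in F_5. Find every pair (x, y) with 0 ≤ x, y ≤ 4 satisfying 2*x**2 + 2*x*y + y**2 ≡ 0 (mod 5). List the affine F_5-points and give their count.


Affine F_5-points: {(0, 0), (1, 1), (1, 2), (2, 2), (2, 4), (3, 1), (3, 3), (4, 3), (4, 4)}; count = 9.

For each of the 25 pairs (x, y) ∈ F_5², evaluate f(x, y) mod 5. Record the zeros.
  x = 0: [0↦0, 1↦1, 2↦4, 3↦4, 4↦1]  zeros at y ∈ {0}
  x = 1: [0↦2, 1↦0, 2↦0, 3↦2, 4↦1]  zeros at y ∈ {1, 2}
  x = 2: [0↦3, 1↦3, 2↦0, 3↦4, 4↦0]  zeros at y ∈ {2, 4}
  x = 3: [0↦3, 1↦0, 2↦4, 3↦0, 4↦3]  zeros at y ∈ {1, 3}
  x = 4: [0↦2, 1↦1, 2↦2, 3↦0, 4↦0]  zeros at y ∈ {3, 4}
Collecting zeros: affine points = {(0, 0), (1, 1), (1, 2), (2, 2), (2, 4), (3, 1), (3, 3), (4, 3), (4, 4)}.
Total count |C(F_5)_aff| = 9.


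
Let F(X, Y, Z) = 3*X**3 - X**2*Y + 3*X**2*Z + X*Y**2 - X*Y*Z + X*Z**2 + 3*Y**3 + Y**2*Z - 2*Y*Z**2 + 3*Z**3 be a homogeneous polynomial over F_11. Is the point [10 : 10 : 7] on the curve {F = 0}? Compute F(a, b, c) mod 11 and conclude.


F(10,10,7) ≡ 4 (mod 11); P is NOT on the curve.

Evaluate F(10, 10, 7) term-by-term (mod 11).
  3*X**3 ↦ 3·1000·1·1 = 3000
  -X**2*Y ↦ -1·100·10·1 = -1000
  3*X**2*Z ↦ 3·100·1·7 = 2100
  X*Y**2 ↦ 1·10·100·1 = 1000
  -X*Y*Z ↦ -1·10·10·7 = -700
  X*Z**2 ↦ 1·10·1·49 = 490
  3*Y**3 ↦ 3·1·1000·1 = 3000
  Y**2*Z ↦ 1·1·100·7 = 700
  -2*Y*Z**2 ↦ -2·1·10·49 = -980
  3*Z**3 ↦ 3·1·1·343 = 1029
Sum: F(10, 10, 7) = (3000) + (-1000) + (2100) + (1000) + (-700) + (490) + (3000) + (700) + (-980) + (1029) = 8639.
Reducing mod 11: 8639 ≡ 4 (mod 11).
Since F(a, b, c) ≡ 4 ≠ 0 (mod 11), P does NOT lie on the curve.


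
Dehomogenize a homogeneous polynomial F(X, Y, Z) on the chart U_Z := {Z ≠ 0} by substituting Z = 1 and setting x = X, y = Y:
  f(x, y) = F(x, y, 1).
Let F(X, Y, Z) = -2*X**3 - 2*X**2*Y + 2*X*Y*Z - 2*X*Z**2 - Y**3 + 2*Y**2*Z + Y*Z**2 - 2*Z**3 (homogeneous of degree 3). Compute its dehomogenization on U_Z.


f(x, y) = -2*x**3 - 2*x**2*y + 2*x*y - 2*x - y**3 + 2*y**2 + y - 2

On U_Z we set Z = 1. Each monomial c·X^i·Y^j·Z^k in F becomes c·x^i·y^j·1^k = c·x^i·y^j.
Substituting Z = 1: F(X, Y, 1) = -2*x**3 - 2*x**2*y + 2*x*y - 2*x - y**3 + 2*y**2 + y - 2.
Note: deg(f) ≤ deg(F) = 3; strict inequality happens when F is divisible by Z (lost terms).


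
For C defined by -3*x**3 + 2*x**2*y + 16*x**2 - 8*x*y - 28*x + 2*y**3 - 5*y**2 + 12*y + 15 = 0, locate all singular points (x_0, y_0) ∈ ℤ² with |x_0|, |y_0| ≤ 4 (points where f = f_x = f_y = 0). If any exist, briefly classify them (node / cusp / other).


Singular points: {(2, 1)}; classification: cusp.

Compute partial derivatives:
  f_x = -9*x**2 + 4*x*y + 32*x - 8*y - 28.
  f_y = 2*x**2 - 8*x + 6*y**2 - 10*y + 12.
Scan x_0 ∈ {−4, ..., 4}. For each x_0, f_y(x_0, y) is a polynomial in y; find its integer roots y ∈ {−4, ..., 4}, then test f_x and f at those candidates.
  x = -4: f_y(-4, y) = 6*y**2 - 10*y + 76; no integer root y with |y| ≤ 4.
  x = -3: f_y(-3, y) = 6*y**2 - 10*y + 54; no integer root y with |y| ≤ 4.
  x = -2: f_y(-2, y) = 6*y**2 - 10*y + 36; no integer root y with |y| ≤ 4.
  x = -1: f_y(-1, y) = 6*y**2 - 10*y + 22; no integer root y with |y| ≤ 4.
  x = 0: f_y(0, y) = 6*y**2 - 10*y + 12; no integer root y with |y| ≤ 4.
  x = 1: f_y(1, y) = 6*y**2 - 10*y + 6; no integer root y with |y| ≤ 4.
  x = 2: f_y(2, y) = 6*y**2 - 10*y + 4; vanishes at y ∈ {1}. (2, 1): f_x = 0, f = 0 — SINGULAR.
  x = 3: f_y(3, y) = 6*y**2 - 10*y + 6; no integer root y with |y| ≤ 4.
  x = 4: f_y(4, y) = 6*y**2 - 10*y + 12; no integer root y with |y| ≤ 4.
Only singular point on the grid: (2, 1).
Classify: substitute x = 2 + u, y = 1 + v and expand: f = -3*u**3 + 2*u**2*v + 2*v**3 + v**2.
No constant or linear terms (consistent with a singular point). Quadratic part: v**2. Cubic part: -3*u**3 + 2*u**2*v + 2*v**3.
The quadratic part v**2 is a perfect square, so there is a single (double) tangent line v = 0, i.e. y = 1. Restricting the cubic part to that line (v = 0) leaves -3*u**3 ≠ 0, so f is not divisible by v and the branch is v² ≈ 3*u**3 to lowest order — this is a cusp.
Classification: cusp.


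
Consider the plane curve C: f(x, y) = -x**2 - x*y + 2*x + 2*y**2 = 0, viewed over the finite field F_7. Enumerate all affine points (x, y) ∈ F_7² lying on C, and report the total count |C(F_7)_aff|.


Affine F_7-points: {(0, 0), (1, 2), (2, 0), (2, 1), (6, 1), (6, 2)}; count = 6.

For each of the 49 pairs (x, y) ∈ F_7², evaluate f(x, y) mod 7. Record the zeros.
  x = 0: [0↦0, 1↦2, 2↦1, 3↦4, 4↦4, 5↦1, 6↦2]  zeros at y ∈ {0}
  x = 1: [0↦1, 1↦2, 2↦0, 3↦2, 4↦1, 5↦4, 6↦4]  zeros at y ∈ {2}
  x = 2: [0↦0, 1↦0, 2↦4, 3↦5, 4↦3, 5↦5, 6↦4]  zeros at y ∈ {0, 1}
  x = 3: [0↦4, 1↦3, 2↦6, 3↦6, 4↦3, 5↦4, 6↦2]  zeros at y ∈ ∅
  x = 4: [0↦6, 1↦4, 2↦6, 3↦5, 4↦1, 5↦1, 6↦5]  zeros at y ∈ ∅
  x = 5: [0↦6, 1↦3, 2↦4, 3↦2, 4↦4, 5↦3, 6↦6]  zeros at y ∈ ∅
  x = 6: [0↦4, 1↦0, 2↦0, 3↦4, 4↦5, 5↦3, 6↦5]  zeros at y ∈ {1, 2}
Collecting zeros: affine points = {(0, 0), (1, 2), (2, 0), (2, 1), (6, 1), (6, 2)}.
Total count |C(F_7)_aff| = 6.


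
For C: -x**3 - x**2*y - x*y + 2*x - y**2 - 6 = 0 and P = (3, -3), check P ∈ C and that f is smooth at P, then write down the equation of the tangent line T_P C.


Tangent line at P: -4*x - 6*y - 6 = 0.

Step 1: f(3, -3) = 0, so P lies on C.
Step 2: partial derivatives
  f_x(x, y) = -3*x**2 - 2*x*y - y + 2, f_y(x, y) = -x**2 - x - 2*y.
  f_x(P) = -4, f_y(P) = -6 (gradient nonzero, so P is smooth).
Step 3: tangent line at P: -4·(x − 3) + -6·(y − -3) = 0.
Expanding: -4*x - 6*y - 6 = 0.


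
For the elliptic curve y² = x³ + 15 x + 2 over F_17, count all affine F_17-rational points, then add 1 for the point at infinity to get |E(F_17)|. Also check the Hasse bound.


Affine points = {(0, 6), (0, 11), (1, 1), (1, 16), (5, 7), (5, 10), (6, 6), (6, 11), (7, 5), (7, 12), (9, 4), (9, 13), (10, 8), (10, 9), (11, 6), (11, 11), (14, 7), (14, 10), (15, 7), (15, 10)}; affine count = 20; |E(F_17)| = 21.

Discriminant check: Δ ∝ 4a³ + 27b² = 4·15³ + 27·2² = 4·3375 + 27·4 ≡ 8 (mod 17). Nonzero ⇒ E is nonsingular.
For each x ∈ F_17, compute rhs = x³ + 15·x + 2 mod 17, then count y ∈ F_17 with y² ≡ rhs.
  x = 0: rhs = 2, matching y values: 6, 11 (2 points).
  x = 1: rhs = 1, matching y values: 1, 16 (2 points).
  x = 2: rhs = 6, matching y values: none (0 points).
  x = 3: rhs = 6, matching y values: none (0 points).
  x = 4: rhs = 7, matching y values: none (0 points).
  x = 5: rhs = 15, matching y values: 7, 10 (2 points).
  x = 6: rhs = 2, matching y values: 6, 11 (2 points).
  x = 7: rhs = 8, matching y values: 5, 12 (2 points).
  x = 8: rhs = 5, matching y values: none (0 points).
  x = 9: rhs = 16, matching y values: 4, 13 (2 points).
  x = 10: rhs = 13, matching y values: 8, 9 (2 points).
  x = 11: rhs = 2, matching y values: 6, 11 (2 points).
  x = 12: rhs = 6, matching y values: none (0 points).
  x = 13: rhs = 14, matching y values: none (0 points).
  x = 14: rhs = 15, matching y values: 7, 10 (2 points).
  x = 15: rhs = 15, matching y values: 7, 10 (2 points).
  x = 16: rhs = 3, matching y values: none (0 points).
Total affine count: 20.
Full point count |E(F_17)| = 20 + 1 = 21.
Hasse bound: |21 − (17+1)| = |3| = 3 ≤ 2√17 ≈ 8.2462 ✓.


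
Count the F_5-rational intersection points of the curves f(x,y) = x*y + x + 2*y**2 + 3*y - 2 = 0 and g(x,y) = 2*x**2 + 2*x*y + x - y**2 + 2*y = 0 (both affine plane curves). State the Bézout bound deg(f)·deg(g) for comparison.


Common zeros: {(2, 0)}; count = 1; Bézout bound = 4.

deg(f) = 2, deg(g) = 2, so Bézout bound = 4.
Scan x ∈ F_5. For each x, list the y ∈ F_5 with f(x, y) ≡ 0 and those with g(x, y) ≡ 0 (mod 5); the common zeros in that column are the intersection.
  x = 0: f ≡ 0 at y ∈ {3}; g ≡ 0 at y ∈ {0, 2}; common: ∅.
  x = 1: f ≡ 0 at y ∈ {1, 2}; g ≡ 0 at y ∈ ∅; common: ∅.
  x = 2: f ≡ 0 at y ∈ {0}; g ≡ 0 at y ∈ {0, 1}; common: {0}.
  x = 3: f ≡ 0 at y ∈ ∅; g ≡ 0 at y ∈ ∅; common: ∅.
  x = 4: f ≡ 0 at y ∈ ∅; g ≡ 0 at y ∈ {1, 4}; common: ∅.
Collecting: common zeros = {(2, 0)}, so the count is 1.
Comparison with the Bézout bound: 1 ≤ 4 = deg(f)·deg(g), as expected for curves with no common component (the affine F_5-count falls short of the bound because intersections may lie at infinity, over extension fields, or carry multiplicity).


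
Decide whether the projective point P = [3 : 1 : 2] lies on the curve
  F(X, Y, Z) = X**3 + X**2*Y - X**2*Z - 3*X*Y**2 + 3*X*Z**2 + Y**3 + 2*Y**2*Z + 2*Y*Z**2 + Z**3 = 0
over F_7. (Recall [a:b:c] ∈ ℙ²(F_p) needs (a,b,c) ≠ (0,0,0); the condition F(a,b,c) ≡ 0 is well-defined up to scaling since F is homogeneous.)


F(3,1,2) ≡ 3 (mod 7); P is NOT on the curve.

Evaluate F(3, 1, 2) term-by-term (mod 7).
  X**3 ↦ 1·27·1·1 = 27
  X**2*Y ↦ 1·9·1·1 = 9
  -X**2*Z ↦ -1·9·1·2 = -18
  -3*X*Y**2 ↦ -3·3·1·1 = -9
  3*X*Z**2 ↦ 3·3·1·4 = 36
  Y**3 ↦ 1·1·1·1 = 1
  2*Y**2*Z ↦ 2·1·1·2 = 4
  2*Y*Z**2 ↦ 2·1·1·4 = 8
  Z**3 ↦ 1·1·1·8 = 8
Sum: F(3, 1, 2) = (27) + (9) + (-18) + (-9) + (36) + (1) + (4) + (8) + (8) = 66.
Reducing mod 7: 66 ≡ 3 (mod 7).
Since F(a, b, c) ≡ 3 ≠ 0 (mod 7), P does NOT lie on the curve.


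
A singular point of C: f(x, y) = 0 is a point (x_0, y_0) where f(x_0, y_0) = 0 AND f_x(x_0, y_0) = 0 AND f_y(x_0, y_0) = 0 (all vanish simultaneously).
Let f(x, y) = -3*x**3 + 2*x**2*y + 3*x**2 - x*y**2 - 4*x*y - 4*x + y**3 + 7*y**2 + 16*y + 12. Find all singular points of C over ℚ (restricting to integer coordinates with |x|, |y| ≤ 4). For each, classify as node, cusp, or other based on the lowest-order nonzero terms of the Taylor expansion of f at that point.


Singular points: {(0, -2)}; classification: node.

Compute partial derivatives:
  f_x = -9*x**2 + 4*x*y + 6*x - y**2 - 4*y - 4.
  f_y = 2*x**2 - 2*x*y - 4*x + 3*y**2 + 14*y + 16.
Scan x_0 ∈ {−4, ..., 4}. For each x_0, f_y(x_0, y) is a polynomial in y; find its integer roots y ∈ {−4, ..., 4}, then test f_x and f at those candidates.
  x = -4: f_y(-4, y) = 3*y**2 + 22*y + 64; no integer root y with |y| ≤ 4.
  x = -3: f_y(-3, y) = 3*y**2 + 20*y + 46; no integer root y with |y| ≤ 4.
  x = -2: f_y(-2, y) = 3*y**2 + 18*y + 32; no integer root y with |y| ≤ 4.
  x = -1: f_y(-1, y) = 3*y**2 + 16*y + 22; no integer root y with |y| ≤ 4.
  x = 0: f_y(0, y) = 3*y**2 + 14*y + 16; vanishes at y ∈ {-2}. (0, -2): f_x = 0, f = 0 — SINGULAR.
  x = 1: f_y(1, y) = 3*y**2 + 12*y + 14; no integer root y with |y| ≤ 4.
  x = 2: f_y(2, y) = 3*y**2 + 10*y + 16; no integer root y with |y| ≤ 4.
  x = 3: f_y(3, y) = 3*y**2 + 8*y + 22; no integer root y with |y| ≤ 4.
  x = 4: f_y(4, y) = 3*y**2 + 6*y + 32; no integer root y with |y| ≤ 4.
Only singular point on the grid: (0, -2).
Classify: substitute x = 0 + u, y = -2 + v and expand: f = -3*u**3 + 2*u**2*v - u**2 - u*v**2 + v**3 + v**2.
No constant or linear terms (consistent with a singular point). Quadratic part: -u**2 + v**2. Cubic part: -3*u**3 + 2*u**2*v - u*v**2 + v**3.
The quadratic part v**2 - u**2 = (v − u)(v + u) splits into two distinct linear factors, so there are two distinct tangent lines y − -2 = ±(x − 0) — this is a node (ordinary double point).
Classification: node.


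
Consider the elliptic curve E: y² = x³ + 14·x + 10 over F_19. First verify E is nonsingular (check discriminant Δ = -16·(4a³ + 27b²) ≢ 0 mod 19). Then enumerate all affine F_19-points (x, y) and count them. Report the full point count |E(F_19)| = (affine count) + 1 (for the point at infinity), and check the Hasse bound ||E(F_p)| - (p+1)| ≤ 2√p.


Affine points = {(1, 5), (1, 14), (4, 4), (4, 15), (6, 5), (6, 14), (8, 8), (8, 11), (12, 5), (12, 14), (14, 9), (14, 10), (15, 2), (15, 17), (16, 6), (16, 13)}; affine count = 16; |E(F_19)| = 17.

Discriminant check: Δ ∝ 4a³ + 27b² = 4·14³ + 27·10² = 4·2744 + 27·100 ≡ 15 (mod 19). Nonzero ⇒ E is nonsingular.
For each x ∈ F_19, compute rhs = x³ + 14·x + 10 mod 19, then count y ∈ F_19 with y² ≡ rhs.
  x = 0: rhs = 10, matching y values: none (0 points).
  x = 1: rhs = 6, matching y values: 5, 14 (2 points).
  x = 2: rhs = 8, matching y values: none (0 points).
  x = 3: rhs = 3, matching y values: none (0 points).
  x = 4: rhs = 16, matching y values: 4, 15 (2 points).
  x = 5: rhs = 15, matching y values: none (0 points).
  x = 6: rhs = 6, matching y values: 5, 14 (2 points).
  x = 7: rhs = 14, matching y values: none (0 points).
  x = 8: rhs = 7, matching y values: 8, 11 (2 points).
  x = 9: rhs = 10, matching y values: none (0 points).
  x = 10: rhs = 10, matching y values: none (0 points).
  x = 11: rhs = 13, matching y values: none (0 points).
  x = 12: rhs = 6, matching y values: 5, 14 (2 points).
  x = 13: rhs = 14, matching y values: none (0 points).
  x = 14: rhs = 5, matching y values: 9, 10 (2 points).
  x = 15: rhs = 4, matching y values: 2, 17 (2 points).
  x = 16: rhs = 17, matching y values: 6, 13 (2 points).
  x = 17: rhs = 12, matching y values: none (0 points).
  x = 18: rhs = 14, matching y values: none (0 points).
Total affine count: 16.
Full point count |E(F_19)| = 16 + 1 = 17.
Hasse bound: |17 − (19+1)| = |-3| = 3 ≤ 2√19 ≈ 8.7178 ✓.


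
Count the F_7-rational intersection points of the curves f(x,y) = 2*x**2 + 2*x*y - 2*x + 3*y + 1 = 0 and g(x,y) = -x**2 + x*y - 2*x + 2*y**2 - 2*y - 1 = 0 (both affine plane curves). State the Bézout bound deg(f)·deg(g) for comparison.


Common zeros: ∅; count = 0; Bézout bound = 4.

deg(f) = 2, deg(g) = 2, so Bézout bound = 4.
Scan x ∈ F_7. For each x, list the y ∈ F_7 with f(x, y) ≡ 0 and those with g(x, y) ≡ 0 (mod 7); the common zeros in that column are the intersection.
  x = 0: f ≡ 0 at y ∈ {2}; g ≡ 0 at y ∈ ∅; common: ∅.
  x = 1: f ≡ 0 at y ∈ {4}; g ≡ 0 at y ∈ ∅; common: ∅.
  x = 2: f ≡ 0 at y ∈ ∅; g ≡ 0 at y ∈ {1, 6}; common: ∅.
  x = 3: f ≡ 0 at y ∈ {4}; g ≡ 0 at y ∈ ∅; common: ∅.
  x = 4: f ≡ 0 at y ∈ {6}; g ≡ 0 at y ∈ {1, 5}; common: ∅.
  x = 5: f ≡ 0 at y ∈ {6}; g ≡ 0 at y ∈ ∅; common: ∅.
  x = 6: f ≡ 0 at y ∈ {2}; g ≡ 0 at y ∈ {0, 5}; common: ∅.
Collecting: common zeros = ∅, so the count is 0.
Comparison with the Bézout bound: 0 ≤ 4 = deg(f)·deg(g), as expected for curves with no common component (the affine F_7-count falls short of the bound because intersections may lie at infinity, over extension fields, or carry multiplicity).


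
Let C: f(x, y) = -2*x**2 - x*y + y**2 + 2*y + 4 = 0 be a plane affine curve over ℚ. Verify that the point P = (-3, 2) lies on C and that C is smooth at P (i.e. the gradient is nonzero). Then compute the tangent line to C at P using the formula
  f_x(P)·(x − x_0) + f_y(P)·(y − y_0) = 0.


Tangent line at P: 10*x + 9*y + 12 = 0.

Step 1: f(-3, 2) = 0, so P lies on C.
Step 2: partial derivatives
  f_x(x, y) = -4*x - y, f_y(x, y) = -x + 2*y + 2.
  f_x(P) = 10, f_y(P) = 9 (gradient nonzero, so P is smooth).
Step 3: tangent line at P: 10·(x − -3) + 9·(y − 2) = 0.
Expanding: 10*x + 9*y + 12 = 0.


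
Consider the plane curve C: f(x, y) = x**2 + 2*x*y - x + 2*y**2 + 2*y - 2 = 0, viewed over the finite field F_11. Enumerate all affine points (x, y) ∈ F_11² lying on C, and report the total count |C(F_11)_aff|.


Affine F_11-points: {(0, 3), (0, 7), (2, 0), (2, 8), (4, 1), (4, 5), (5, 8), (6, 1), (6, 3), (9, 5), (9, 7), (10, 0)}; count = 12.

For each of the 121 pairs (x, y) ∈ F_11², evaluate f(x, y) mod 11. Record the zeros.
  x = 0: [0↦9, 1↦2, 2↦10, 3↦0, 4↦5, 5↦3, 6↦5, 7↦0, 8↦10, 9↦2, 10↦9]  zeros at y ∈ {3, 7}
  x = 1: [0↦9, 1↦4, 2↦3, 3↦6, 4↦2, 5↦2, 6↦6, 7↦3, 8↦4, 9↦9, 10↦7]  zeros at y ∈ ∅
  x = 2: [0↦0, 1↦8, 2↦9, 3↦3, 4↦1, 5↦3, 6↦9, 7↦8, 8↦0, 9↦7, 10↦7]  zeros at y ∈ {0, 8}
  x = 3: [0↦4, 1↦3, 2↦6, 3↦2, 4↦2, 5↦6, 6↦3, 7↦4, 8↦9, 9↦7, 10↦9]  zeros at y ∈ ∅
  x = 4: [0↦10, 1↦0, 2↦5, 3↦3, 4↦5, 5↦0, 6↦10, 7↦2, 8↦9, 9↦9, 10↦2]  zeros at y ∈ {1, 5}
  x = 5: [0↦7, 1↦10, 2↦6, 3↦6, 4↦10, 5↦7, 6↦8, 7↦2, 8↦0, 9↦2, 10↦8]  zeros at y ∈ {8}
  x = 6: [0↦6, 1↦0, 2↦9, 3↦0, 4↦6, 5↦5, 6↦8, 7↦4, 8↦4, 9↦8, 10↦5]  zeros at y ∈ {1, 3}
  x = 7: [0↦7, 1↦3, 2↦3, 3↦7, 4↦4, 5↦5, 6↦10, 7↦8, 8↦10, 9↦5, 10↦4]  zeros at y ∈ ∅
  x = 8: [0↦10, 1↦8, 2↦10, 3↦5, 4↦4, 5↦7, 6↦3, 7↦3, 8↦7, 9↦4, 10↦5]  zeros at y ∈ ∅
  x = 9: [0↦4, 1↦4, 2↦8, 3↦5, 4↦6, 5↦0, 6↦9, 7↦0, 8↦6, 9↦5, 10↦8]  zeros at y ∈ {5, 7}
  x = 10: [0↦0, 1↦2, 2↦8, 3↦7, 4↦10, 5↦6, 6↦6, 7↦10, 8↦7, 9↦8, 10↦2]  zeros at y ∈ {0}
Collecting zeros: affine points = {(0, 3), (0, 7), (2, 0), (2, 8), (4, 1), (4, 5), (5, 8), (6, 1), (6, 3), (9, 5), (9, 7), (10, 0)}.
Total count |C(F_11)_aff| = 12.


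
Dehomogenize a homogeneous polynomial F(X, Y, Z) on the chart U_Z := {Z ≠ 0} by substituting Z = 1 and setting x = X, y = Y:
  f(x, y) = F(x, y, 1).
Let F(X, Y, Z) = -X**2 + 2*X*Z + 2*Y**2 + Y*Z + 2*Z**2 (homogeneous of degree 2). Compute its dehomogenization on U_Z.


f(x, y) = -x**2 + 2*x + 2*y**2 + y + 2

On U_Z we set Z = 1. Each monomial c·X^i·Y^j·Z^k in F becomes c·x^i·y^j·1^k = c·x^i·y^j.
Substituting Z = 1: F(X, Y, 1) = -x**2 + 2*x + 2*y**2 + y + 2.
Note: deg(f) ≤ deg(F) = 2; strict inequality happens when F is divisible by Z (lost terms).


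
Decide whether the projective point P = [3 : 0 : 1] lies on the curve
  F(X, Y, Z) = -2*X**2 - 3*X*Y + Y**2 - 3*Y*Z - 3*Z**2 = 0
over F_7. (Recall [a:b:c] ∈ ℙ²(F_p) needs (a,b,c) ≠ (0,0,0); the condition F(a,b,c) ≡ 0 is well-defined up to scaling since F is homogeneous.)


F(3,0,1) ≡ 0 (mod 7); P is on the curve.

Evaluate F(3, 0, 1) term-by-term (mod 7).
  -2*X**2 ↦ -2·9·1·1 = -18
  -3*X*Y ↦ -3·3·0·1 = 0
  Y**2 ↦ 1·1·0·1 = 0
  -3*Y*Z ↦ -3·1·0·1 = 0
  -3*Z**2 ↦ -3·1·1·1 = -3
Sum: F(3, 0, 1) = (-18) + (0) + (0) + (0) + (-3) = -21.
Reducing mod 7: -21 ≡ 0 (mod 7).
Since F(a, b, c) ≡ 0 (mod 7), P lies on the curve.


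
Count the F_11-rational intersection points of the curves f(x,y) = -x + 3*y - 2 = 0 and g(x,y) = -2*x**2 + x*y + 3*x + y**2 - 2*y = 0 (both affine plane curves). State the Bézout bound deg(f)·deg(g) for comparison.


Common zeros: ∅; count = 0; Bézout bound = 2.

deg(f) = 1, deg(g) = 2, so Bézout bound = 2.
Scan x ∈ F_11. For each x, list the y ∈ F_11 with f(x, y) ≡ 0 and those with g(x, y) ≡ 0 (mod 11); the common zeros in that column are the intersection.
  x = 0: f ≡ 0 at y ∈ {8}; g ≡ 0 at y ∈ {0, 2}; common: ∅.
  x = 1: f ≡ 0 at y ∈ {1}; g ≡ 0 at y ∈ ∅; common: ∅.
  x = 2: f ≡ 0 at y ∈ {5}; g ≡ 0 at y ∈ ∅; common: ∅.
  x = 3: f ≡ 0 at y ∈ {9}; g ≡ 0 at y ∈ {4, 6}; common: ∅.
  x = 4: f ≡ 0 at y ∈ {2}; g ≡ 0 at y ∈ ∅; common: ∅.
  x = 5: f ≡ 0 at y ∈ {6}; g ≡ 0 at y ∈ ∅; common: ∅.
  x = 6: f ≡ 0 at y ∈ {10}; g ≡ 0 at y ∈ {3, 4}; common: ∅.
  x = 7: f ≡ 0 at y ∈ {3}; g ≡ 0 at y ∈ {0, 6}; common: ∅.
  x = 8: f ≡ 0 at y ∈ {7}; g ≡ 0 at y ∈ {2, 3}; common: ∅.
  x = 9: f ≡ 0 at y ∈ {0}; g ≡ 0 at y ∈ ∅; common: ∅.
  x = 10: f ≡ 0 at y ∈ {4}; g ≡ 0 at y ∈ ∅; common: ∅.
Collecting: common zeros = ∅, so the count is 0.
Comparison with the Bézout bound: 0 ≤ 2 = deg(f)·deg(g), as expected for curves with no common component (the affine F_11-count falls short of the bound because intersections may lie at infinity, over extension fields, or carry multiplicity).


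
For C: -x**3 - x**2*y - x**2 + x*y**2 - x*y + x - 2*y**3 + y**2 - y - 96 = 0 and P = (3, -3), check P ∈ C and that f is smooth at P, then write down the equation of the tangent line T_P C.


Tangent line at P: -2*x - 91*y - 267 = 0.

Step 1: f(3, -3) = 0, so P lies on C.
Step 2: partial derivatives
  f_x(x, y) = -3*x**2 - 2*x*y - 2*x + y**2 - y + 1, f_y(x, y) = -x**2 + 2*x*y - x - 6*y**2 + 2*y - 1.
  f_x(P) = -2, f_y(P) = -91 (gradient nonzero, so P is smooth).
Step 3: tangent line at P: -2·(x − 3) + -91·(y − -3) = 0.
Expanding: -2*x - 91*y - 267 = 0.


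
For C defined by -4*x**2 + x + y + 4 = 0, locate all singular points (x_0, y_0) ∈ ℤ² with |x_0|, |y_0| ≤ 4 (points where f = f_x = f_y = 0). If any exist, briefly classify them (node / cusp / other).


No singular points in the scanned grid; C is smooth there.

Compute partial derivatives:
  f_x = 1 - 8*x.
  f_y = 1.
f_y = 1 is a nonzero constant, so f_y never vanishes: no point (x, y) can satisfy f = f_x = f_y = 0. In particular no (x, y) ∈ {−4, ..., 4}² is singular; the curve is smooth.


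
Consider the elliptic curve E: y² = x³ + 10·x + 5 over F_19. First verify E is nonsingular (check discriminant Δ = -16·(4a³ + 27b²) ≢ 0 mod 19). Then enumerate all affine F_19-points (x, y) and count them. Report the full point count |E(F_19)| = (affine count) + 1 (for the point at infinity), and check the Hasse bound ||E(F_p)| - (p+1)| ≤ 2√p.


Affine points = {(0, 9), (0, 10), (1, 4), (1, 15), (3, 9), (3, 10), (5, 3), (5, 16), (7, 0), (9, 8), (9, 11), (14, 1), (14, 18), (16, 9), (16, 10)}; affine count = 15; |E(F_19)| = 16.

Discriminant check: Δ ∝ 4a³ + 27b² = 4·10³ + 27·5² = 4·1000 + 27·25 ≡ 1 (mod 19). Nonzero ⇒ E is nonsingular.
For each x ∈ F_19, compute rhs = x³ + 10·x + 5 mod 19, then count y ∈ F_19 with y² ≡ rhs.
  x = 0: rhs = 5, matching y values: 9, 10 (2 points).
  x = 1: rhs = 16, matching y values: 4, 15 (2 points).
  x = 2: rhs = 14, matching y values: none (0 points).
  x = 3: rhs = 5, matching y values: 9, 10 (2 points).
  x = 4: rhs = 14, matching y values: none (0 points).
  x = 5: rhs = 9, matching y values: 3, 16 (2 points).
  x = 6: rhs = 15, matching y values: none (0 points).
  x = 7: rhs = 0, matching y values: 0 (1 points).
  x = 8: rhs = 8, matching y values: none (0 points).
  x = 9: rhs = 7, matching y values: 8, 11 (2 points).
  x = 10: rhs = 3, matching y values: none (0 points).
  x = 11: rhs = 2, matching y values: none (0 points).
  x = 12: rhs = 10, matching y values: none (0 points).
  x = 13: rhs = 14, matching y values: none (0 points).
  x = 14: rhs = 1, matching y values: 1, 18 (2 points).
  x = 15: rhs = 15, matching y values: none (0 points).
  x = 16: rhs = 5, matching y values: 9, 10 (2 points).
  x = 17: rhs = 15, matching y values: none (0 points).
  x = 18: rhs = 13, matching y values: none (0 points).
Total affine count: 15.
Full point count |E(F_19)| = 15 + 1 = 16.
Hasse bound: |16 − (19+1)| = |-4| = 4 ≤ 2√19 ≈ 8.7178 ✓.


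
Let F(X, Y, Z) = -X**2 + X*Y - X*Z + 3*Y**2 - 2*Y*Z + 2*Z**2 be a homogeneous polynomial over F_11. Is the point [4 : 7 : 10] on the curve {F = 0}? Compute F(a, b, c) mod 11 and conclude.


F(4,7,10) ≡ 3 (mod 11); P is NOT on the curve.

Evaluate F(4, 7, 10) term-by-term (mod 11).
  -X**2 ↦ -1·16·1·1 = -16
  X*Y ↦ 1·4·7·1 = 28
  -X*Z ↦ -1·4·1·10 = -40
  3*Y**2 ↦ 3·1·49·1 = 147
  -2*Y*Z ↦ -2·1·7·10 = -140
  2*Z**2 ↦ 2·1·1·100 = 200
Sum: F(4, 7, 10) = (-16) + (28) + (-40) + (147) + (-140) + (200) = 179.
Reducing mod 11: 179 ≡ 3 (mod 11).
Since F(a, b, c) ≡ 3 ≠ 0 (mod 11), P does NOT lie on the curve.


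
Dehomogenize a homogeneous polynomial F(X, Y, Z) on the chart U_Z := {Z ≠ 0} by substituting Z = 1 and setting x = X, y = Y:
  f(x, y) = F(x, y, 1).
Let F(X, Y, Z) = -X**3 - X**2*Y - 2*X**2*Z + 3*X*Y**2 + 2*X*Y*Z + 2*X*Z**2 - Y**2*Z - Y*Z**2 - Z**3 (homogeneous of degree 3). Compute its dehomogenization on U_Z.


f(x, y) = -x**3 - x**2*y - 2*x**2 + 3*x*y**2 + 2*x*y + 2*x - y**2 - y - 1

On U_Z we set Z = 1. Each monomial c·X^i·Y^j·Z^k in F becomes c·x^i·y^j·1^k = c·x^i·y^j.
Substituting Z = 1: F(X, Y, 1) = -x**3 - x**2*y - 2*x**2 + 3*x*y**2 + 2*x*y + 2*x - y**2 - y - 1.
Note: deg(f) ≤ deg(F) = 3; strict inequality happens when F is divisible by Z (lost terms).


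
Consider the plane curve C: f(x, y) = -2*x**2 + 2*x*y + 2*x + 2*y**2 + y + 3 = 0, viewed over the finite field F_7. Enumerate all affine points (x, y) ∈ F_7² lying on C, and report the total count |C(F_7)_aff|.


Affine F_7-points: {(3, 1), (3, 6), (4, 0), (4, 6), (5, 2), (5, 3), (6, 1), (6, 3)}; count = 8.

For each of the 49 pairs (x, y) ∈ F_7², evaluate f(x, y) mod 7. Record the zeros.
  x = 0: [0↦3, 1↦6, 2↦6, 3↦3, 4↦4, 5↦2, 6↦4]  zeros at y ∈ ∅
  x = 1: [0↦3, 1↦1, 2↦3, 3↦2, 4↦5, 5↦5, 6↦2]  zeros at y ∈ ∅
  x = 2: [0↦6, 1↦6, 2↦3, 3↦4, 4↦2, 5↦4, 6↦3]  zeros at y ∈ ∅
  x = 3: [0↦5, 1↦0, 2↦6, 3↦2, 4↦2, 5↦6, 6↦0]  zeros at y ∈ {1, 6}
  x = 4: [0↦0, 1↦4, 2↦5, 3↦3, 4↦5, 5↦4, 6↦0]  zeros at y ∈ {0, 6}
  x = 5: [0↦5, 1↦4, 2↦0, 3↦0, 4↦4, 5↦5, 6↦3]  zeros at y ∈ {2, 3}
  x = 6: [0↦6, 1↦0, 2↦5, 3↦0, 4↦6, 5↦2, 6↦2]  zeros at y ∈ {1, 3}
Collecting zeros: affine points = {(3, 1), (3, 6), (4, 0), (4, 6), (5, 2), (5, 3), (6, 1), (6, 3)}.
Total count |C(F_7)_aff| = 8.


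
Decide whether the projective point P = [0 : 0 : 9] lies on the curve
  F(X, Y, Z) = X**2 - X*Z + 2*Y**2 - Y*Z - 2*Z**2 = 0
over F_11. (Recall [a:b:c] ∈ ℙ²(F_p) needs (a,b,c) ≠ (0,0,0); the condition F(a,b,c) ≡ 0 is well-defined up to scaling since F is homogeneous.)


F(0,0,9) ≡ 3 (mod 11); P is NOT on the curve.

Evaluate F(0, 0, 9) term-by-term (mod 11).
  X**2 ↦ 1·0·1·1 = 0
  -X*Z ↦ -1·0·1·9 = 0
  2*Y**2 ↦ 2·1·0·1 = 0
  -Y*Z ↦ -1·1·0·9 = 0
  -2*Z**2 ↦ -2·1·1·81 = -162
Sum: F(0, 0, 9) = (0) + (0) + (0) + (0) + (-162) = -162.
Reducing mod 11: -162 ≡ 3 (mod 11).
Since F(a, b, c) ≡ 3 ≠ 0 (mod 11), P does NOT lie on the curve.


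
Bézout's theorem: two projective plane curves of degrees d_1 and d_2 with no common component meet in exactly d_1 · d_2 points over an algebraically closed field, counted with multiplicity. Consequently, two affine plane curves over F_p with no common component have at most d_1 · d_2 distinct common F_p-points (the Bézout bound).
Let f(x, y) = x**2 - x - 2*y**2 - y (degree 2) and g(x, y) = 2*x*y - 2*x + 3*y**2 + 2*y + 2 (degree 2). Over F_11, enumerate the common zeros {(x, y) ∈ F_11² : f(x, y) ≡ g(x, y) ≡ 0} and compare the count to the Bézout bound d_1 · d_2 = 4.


Common zeros: {(1, 0), (9, 9)}; count = 2; Bézout bound = 4.

deg(f) = 2, deg(g) = 2, so Bézout bound = 4.
Scan x ∈ F_11. For each x, list the y ∈ F_11 with f(x, y) ≡ 0 and those with g(x, y) ≡ 0 (mod 11); the common zeros in that column are the intersection.
  x = 0: f ≡ 0 at y ∈ {0, 5}; g ≡ 0 at y ∈ ∅; common: ∅.
  x = 1: f ≡ 0 at y ∈ {0, 5}; g ≡ 0 at y ∈ {0, 6}; common: {0}.
  x = 2: f ≡ 0 at y ∈ ∅; g ≡ 0 at y ∈ {2, 7}; common: ∅.
  x = 3: f ≡ 0 at y ∈ {7, 9}; g ≡ 0 at y ∈ ∅; common: ∅.
  x = 4: f ≡ 0 at y ∈ {6, 10}; g ≡ 0 at y ∈ ∅; common: ∅.
  x = 5: f ≡ 0 at y ∈ ∅; g ≡ 0 at y ∈ {3, 4}; common: ∅.
  x = 6: f ≡ 0 at y ∈ ∅; g ≡ 0 at y ∈ ∅; common: ∅.
  x = 7: f ≡ 0 at y ∈ ∅; g ≡ 0 at y ∈ {5, 8}; common: ∅.
  x = 8: f ≡ 0 at y ∈ {6, 10}; g ≡ 0 at y ∈ ∅; common: ∅.
  x = 9: f ≡ 0 at y ∈ {7, 9}; g ≡ 0 at y ∈ {9, 10}; common: {9}.
  x = 10: f ≡ 0 at y ∈ ∅; g ≡ 0 at y ∈ ∅; common: ∅.
Collecting: common zeros = {(1, 0), (9, 9)}, so the count is 2.
Comparison with the Bézout bound: 2 ≤ 4 = deg(f)·deg(g), as expected for curves with no common component (the affine F_11-count falls short of the bound because intersections may lie at infinity, over extension fields, or carry multiplicity).


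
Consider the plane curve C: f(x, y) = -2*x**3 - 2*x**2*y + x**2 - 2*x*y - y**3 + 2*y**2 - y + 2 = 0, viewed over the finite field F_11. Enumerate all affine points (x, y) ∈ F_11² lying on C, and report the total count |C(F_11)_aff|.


Affine F_11-points: {(0, 2), (1, 5), (2, 1), (3, 8), (4, 0), (4, 3), (4, 10), (9, 0)}; count = 8.

For each of the 121 pairs (x, y) ∈ F_11², evaluate f(x, y) mod 11. Record the zeros.
  x = 0: [0↦2, 1↦2, 2↦0, 3↦1, 4↦10, 5↦10, 6↦6, 7↦3, 8↦6, 9↦9, 10↦6]  zeros at y ∈ {2}
  x = 1: [0↦1, 1↦8, 2↦2, 3↦10, 4↦4, 5↦0, 6↦3, 7↦7, 8↦6, 9↦5, 10↦9]  zeros at y ∈ {5}
  x = 2: [0↦1, 1↦0, 2↦8, 3↦8, 4↦5, 5↦4, 6↦10, 7↦6, 8↦8, 9↦10, 10↦6]  zeros at y ∈ {1}
  x = 3: [0↦1, 1↦10, 2↦6, 3↦5, 4↦1, 5↦10, 6↦4, 7↦10, 8↦0, 9↦1, 10↦7]  zeros at y ∈ {8}
  x = 4: [0↦0, 1↦4, 2↦6, 3↦0, 4↦2, 5↦6, 6↦6, 7↦7, 8↦3, 9↦10, 10↦0]  zeros at y ∈ {0, 3, 10}
  x = 5: [0↦8, 1↦3, 2↦7, 3↦3, 4↦7, 5↦2, 6↦4, 7↦7, 8↦5, 9↦3, 10↦6]  zeros at y ∈ ∅
  x = 6: [0↦2, 1↦6, 2↦8, 3↦2, 4↦4, 5↦8, 6↦8, 7↦9, 8↦5, 9↦1, 10↦2]  zeros at y ∈ ∅
  x = 7: [0↦3, 1↦1, 2↦8, 3↦7, 4↦3, 5↦1, 6↦6, 7↦1, 8↦2, 9↦3, 10↦9]  zeros at y ∈ ∅
  x = 8: [0↦10, 1↦9, 2↦6, 3↦6, 4↦3, 5↦2, 6↦8, 7↦4, 8↦6, 9↦8, 10↦4]  zeros at y ∈ ∅
  x = 9: [0↦0, 1↦7, 2↦1, 3↦9, 4↦3, 5↦10, 6↦2, 7↦6, 8↦5, 9↦4, 10↦8]  zeros at y ∈ {0}
  x = 10: [0↦5, 1↦5, 2↦3, 3↦4, 4↦2, 5↦2, 6↦9, 7↦6, 8↦9, 9↦1, 10↦9]  zeros at y ∈ ∅
Collecting zeros: affine points = {(0, 2), (1, 5), (2, 1), (3, 8), (4, 0), (4, 3), (4, 10), (9, 0)}.
Total count |C(F_11)_aff| = 8.


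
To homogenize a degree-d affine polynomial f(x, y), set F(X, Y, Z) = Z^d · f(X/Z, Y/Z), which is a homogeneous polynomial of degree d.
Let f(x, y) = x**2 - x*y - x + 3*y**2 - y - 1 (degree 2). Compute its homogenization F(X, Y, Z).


F(X, Y, Z) = X**2 - X*Y - X*Z + 3*Y**2 - Y*Z - Z**2

deg(f) = 2.
Substitute x = X/Z, y = Y/Z into f, then multiply by Z^2.
  monomial 1·x^2·y^0 ↦ 1·X^2·Y^0·Z^0.
  monomial -1·x^1·y^1 ↦ -1·X^1·Y^1·Z^0.
  monomial -1·x^1·y^0 ↦ -1·X^1·Y^0·Z^1.
  monomial 3·x^0·y^2 ↦ 3·X^0·Y^2·Z^0.
  monomial -1·x^0·y^1 ↦ -1·X^0·Y^1·Z^1.
  monomial -1·x^0·y^0 ↦ -1·X^0·Y^0·Z^2.
Collecting: F(X, Y, Z) = X**2 - X*Y - X*Z + 3*Y**2 - Y*Z - Z**2.


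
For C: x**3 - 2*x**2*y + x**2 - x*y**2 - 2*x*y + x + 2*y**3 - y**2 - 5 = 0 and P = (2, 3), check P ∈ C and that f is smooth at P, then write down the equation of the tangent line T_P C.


Tangent line at P: -22*x + 24*y - 28 = 0.

Step 1: f(2, 3) = 0, so P lies on C.
Step 2: partial derivatives
  f_x(x, y) = 3*x**2 - 4*x*y + 2*x - y**2 - 2*y + 1, f_y(x, y) = -2*x**2 - 2*x*y - 2*x + 6*y**2 - 2*y.
  f_x(P) = -22, f_y(P) = 24 (gradient nonzero, so P is smooth).
Step 3: tangent line at P: -22·(x − 2) + 24·(y − 3) = 0.
Expanding: -22*x + 24*y - 28 = 0.


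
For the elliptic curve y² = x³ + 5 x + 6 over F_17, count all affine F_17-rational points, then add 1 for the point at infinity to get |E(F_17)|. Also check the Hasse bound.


Affine points = {(9, 7), (9, 10), (10, 6), (10, 11), (11, 7), (11, 10), (12, 3), (12, 14), (14, 7), (14, 10), (16, 0)}; affine count = 11; |E(F_17)| = 12.

Discriminant check: Δ ∝ 4a³ + 27b² = 4·5³ + 27·6² = 4·125 + 27·36 ≡ 10 (mod 17). Nonzero ⇒ E is nonsingular.
For each x ∈ F_17, compute rhs = x³ + 5·x + 6 mod 17, then count y ∈ F_17 with y² ≡ rhs.
  x = 0: rhs = 6, matching y values: none (0 points).
  x = 1: rhs = 12, matching y values: none (0 points).
  x = 2: rhs = 7, matching y values: none (0 points).
  x = 3: rhs = 14, matching y values: none (0 points).
  x = 4: rhs = 5, matching y values: none (0 points).
  x = 5: rhs = 3, matching y values: none (0 points).
  x = 6: rhs = 14, matching y values: none (0 points).
  x = 7: rhs = 10, matching y values: none (0 points).
  x = 8: rhs = 14, matching y values: none (0 points).
  x = 9: rhs = 15, matching y values: 7, 10 (2 points).
  x = 10: rhs = 2, matching y values: 6, 11 (2 points).
  x = 11: rhs = 15, matching y values: 7, 10 (2 points).
  x = 12: rhs = 9, matching y values: 3, 14 (2 points).
  x = 13: rhs = 7, matching y values: none (0 points).
  x = 14: rhs = 15, matching y values: 7, 10 (2 points).
  x = 15: rhs = 5, matching y values: none (0 points).
  x = 16: rhs = 0, matching y values: 0 (1 points).
Total affine count: 11.
Full point count |E(F_17)| = 11 + 1 = 12.
Hasse bound: |12 − (17+1)| = |-6| = 6 ≤ 2√17 ≈ 8.2462 ✓.


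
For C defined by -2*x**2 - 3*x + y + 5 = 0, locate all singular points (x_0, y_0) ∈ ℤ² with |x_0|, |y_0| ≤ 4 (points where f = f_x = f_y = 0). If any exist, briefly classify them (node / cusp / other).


No singular points in the scanned grid; C is smooth there.

Compute partial derivatives:
  f_x = -4*x - 3.
  f_y = 1.
f_y = 1 is a nonzero constant, so f_y never vanishes: no point (x, y) can satisfy f = f_x = f_y = 0. In particular no (x, y) ∈ {−4, ..., 4}² is singular; the curve is smooth.


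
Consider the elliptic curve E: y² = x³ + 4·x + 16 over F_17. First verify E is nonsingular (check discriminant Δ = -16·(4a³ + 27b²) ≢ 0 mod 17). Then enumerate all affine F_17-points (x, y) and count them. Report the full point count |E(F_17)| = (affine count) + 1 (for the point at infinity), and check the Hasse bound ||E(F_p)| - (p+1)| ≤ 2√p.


Affine points = {(0, 4), (0, 13), (1, 2), (1, 15), (2, 7), (2, 10), (3, 2), (3, 15), (5, 5), (5, 12), (6, 1), (6, 16), (7, 8), (7, 9), (8, 4), (8, 13), (9, 4), (9, 13), (10, 6), (10, 11), (13, 2), (13, 15), (15, 0)}; affine count = 23; |E(F_17)| = 24.

Discriminant check: Δ ∝ 4a³ + 27b² = 4·4³ + 27·16² = 4·64 + 27·256 ≡ 11 (mod 17). Nonzero ⇒ E is nonsingular.
For each x ∈ F_17, compute rhs = x³ + 4·x + 16 mod 17, then count y ∈ F_17 with y² ≡ rhs.
  x = 0: rhs = 16, matching y values: 4, 13 (2 points).
  x = 1: rhs = 4, matching y values: 2, 15 (2 points).
  x = 2: rhs = 15, matching y values: 7, 10 (2 points).
  x = 3: rhs = 4, matching y values: 2, 15 (2 points).
  x = 4: rhs = 11, matching y values: none (0 points).
  x = 5: rhs = 8, matching y values: 5, 12 (2 points).
  x = 6: rhs = 1, matching y values: 1, 16 (2 points).
  x = 7: rhs = 13, matching y values: 8, 9 (2 points).
  x = 8: rhs = 16, matching y values: 4, 13 (2 points).
  x = 9: rhs = 16, matching y values: 4, 13 (2 points).
  x = 10: rhs = 2, matching y values: 6, 11 (2 points).
  x = 11: rhs = 14, matching y values: none (0 points).
  x = 12: rhs = 7, matching y values: none (0 points).
  x = 13: rhs = 4, matching y values: 2, 15 (2 points).
  x = 14: rhs = 11, matching y values: none (0 points).
  x = 15: rhs = 0, matching y values: 0 (1 points).
  x = 16: rhs = 11, matching y values: none (0 points).
Total affine count: 23.
Full point count |E(F_17)| = 23 + 1 = 24.
Hasse bound: |24 − (17+1)| = |6| = 6 ≤ 2√17 ≈ 8.2462 ✓.


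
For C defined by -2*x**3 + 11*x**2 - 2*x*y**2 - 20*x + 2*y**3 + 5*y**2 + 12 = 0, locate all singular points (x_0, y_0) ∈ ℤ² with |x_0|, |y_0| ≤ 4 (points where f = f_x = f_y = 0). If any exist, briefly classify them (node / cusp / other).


Singular points: {(2, 0)}; classification: node.

Compute partial derivatives:
  f_x = -6*x**2 + 22*x - 2*y**2 - 20.
  f_y = -4*x*y + 6*y**2 + 10*y.
Scan x_0 ∈ {−4, ..., 4}. For each x_0, f_y(x_0, y) is a polynomial in y; find its integer roots y ∈ {−4, ..., 4}, then test f_x and f at those candidates.
  x = -4: f_y(-4, y) = 6*y**2 + 26*y; vanishes at y ∈ {0}. (-4, 0): f_x = -204 ≠ 0.
  x = -3: f_y(-3, y) = 6*y**2 + 22*y; vanishes at y ∈ {0}. (-3, 0): f_x = -140 ≠ 0.
  x = -2: f_y(-2, y) = 6*y**2 + 18*y; vanishes at y ∈ {-3, 0}. (-2, -3): f_x = -106 ≠ 0; (-2, 0): f_x = -88 ≠ 0.
  x = -1: f_y(-1, y) = 6*y**2 + 14*y; vanishes at y ∈ {0}. (-1, 0): f_x = -48 ≠ 0.
  x = 0: f_y(0, y) = 6*y**2 + 10*y; vanishes at y ∈ {0}. (0, 0): f_x = -20 ≠ 0.
  x = 1: f_y(1, y) = 6*y**2 + 6*y; vanishes at y ∈ {-1, 0}. (1, -1): f_x = -6 ≠ 0; (1, 0): f_x = -4 ≠ 0.
  x = 2: f_y(2, y) = 6*y**2 + 2*y; vanishes at y ∈ {0}. (2, 0): f_x = 0, f = 0 — SINGULAR.
  x = 3: f_y(3, y) = 6*y**2 - 2*y; vanishes at y ∈ {0}. (3, 0): f_x = -8 ≠ 0.
  x = 4: f_y(4, y) = 6*y**2 - 6*y; vanishes at y ∈ {0, 1}. (4, 0): f_x = -28 ≠ 0; (4, 1): f_x = -30 ≠ 0.
Only singular point on the grid: (2, 0).
Classify: substitute x = 2 + u, y = 0 + v and expand: f = -2*u**3 - u**2 - 2*u*v**2 + 2*v**3 + v**2.
No constant or linear terms (consistent with a singular point). Quadratic part: -u**2 + v**2. Cubic part: -2*u**3 - 2*u*v**2 + 2*v**3.
The quadratic part v**2 - u**2 = (v − u)(v + u) splits into two distinct linear factors, so there are two distinct tangent lines y − 0 = ±(x − 2) — this is a node (ordinary double point).
Classification: node.


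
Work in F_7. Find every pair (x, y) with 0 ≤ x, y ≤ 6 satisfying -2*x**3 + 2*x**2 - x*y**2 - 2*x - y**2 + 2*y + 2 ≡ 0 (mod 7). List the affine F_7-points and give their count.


Affine F_7-points: {(1, 0), (1, 1), (3, 1), (3, 3), (4, 1), (4, 5), (6, 3)}; count = 7.

For each of the 49 pairs (x, y) ∈ F_7², evaluate f(x, y) mod 7. Record the zeros.
  x = 0: [0↦2, 1↦3, 2↦2, 3↦6, 4↦1, 5↦1, 6↦6]  zeros at y ∈ ∅
  x = 1: [0↦0, 1↦0, 2↦3, 3↦2, 4↦4, 5↦2, 6↦3]  zeros at y ∈ {0, 1}
  x = 2: [0↦4, 1↦3, 2↦3, 3↦4, 4↦6, 5↦2, 6↦6]  zeros at y ∈ ∅
  x = 3: [0↦2, 1↦0, 2↦4, 3↦0, 4↦2, 5↦3, 6↦3]  zeros at y ∈ {1, 3}
  x = 4: [0↦3, 1↦0, 2↦1, 3↦6, 4↦1, 5↦0, 6↦3]  zeros at y ∈ {1, 5}
  x = 5: [0↦2, 1↦5, 2↦3, 3↦3, 4↦5, 5↦2, 6↦1]  zeros at y ∈ ∅
  x = 6: [0↦1, 1↦3, 2↦5, 3↦0, 4↦2, 5↦4, 6↦6]  zeros at y ∈ {3}
Collecting zeros: affine points = {(1, 0), (1, 1), (3, 1), (3, 3), (4, 1), (4, 5), (6, 3)}.
Total count |C(F_7)_aff| = 7.


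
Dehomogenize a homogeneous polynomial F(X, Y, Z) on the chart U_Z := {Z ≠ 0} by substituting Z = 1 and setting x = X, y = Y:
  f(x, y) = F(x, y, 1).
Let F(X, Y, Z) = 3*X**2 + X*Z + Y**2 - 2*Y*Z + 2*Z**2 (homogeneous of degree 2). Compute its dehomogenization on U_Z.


f(x, y) = 3*x**2 + x + y**2 - 2*y + 2

On U_Z we set Z = 1. Each monomial c·X^i·Y^j·Z^k in F becomes c·x^i·y^j·1^k = c·x^i·y^j.
Substituting Z = 1: F(X, Y, 1) = 3*x**2 + x + y**2 - 2*y + 2.
Note: deg(f) ≤ deg(F) = 2; strict inequality happens when F is divisible by Z (lost terms).


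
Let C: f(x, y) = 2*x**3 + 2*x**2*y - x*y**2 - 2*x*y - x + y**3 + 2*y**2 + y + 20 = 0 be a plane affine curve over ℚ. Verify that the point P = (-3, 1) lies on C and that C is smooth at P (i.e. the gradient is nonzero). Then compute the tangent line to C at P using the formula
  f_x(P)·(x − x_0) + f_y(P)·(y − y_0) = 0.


Tangent line at P: 38*x + 38*y + 76 = 0.

Step 1: f(-3, 1) = 0, so P lies on C.
Step 2: partial derivatives
  f_x(x, y) = 6*x**2 + 4*x*y - y**2 - 2*y - 1, f_y(x, y) = 2*x**2 - 2*x*y - 2*x + 3*y**2 + 4*y + 1.
  f_x(P) = 38, f_y(P) = 38 (gradient nonzero, so P is smooth).
Step 3: tangent line at P: 38·(x − -3) + 38·(y − 1) = 0.
Expanding: 38*x + 38*y + 76 = 0.


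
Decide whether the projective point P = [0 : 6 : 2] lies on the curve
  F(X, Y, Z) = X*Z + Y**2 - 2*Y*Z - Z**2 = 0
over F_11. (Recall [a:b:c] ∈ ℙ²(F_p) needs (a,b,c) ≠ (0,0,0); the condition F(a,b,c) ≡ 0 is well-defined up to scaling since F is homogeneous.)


F(0,6,2) ≡ 8 (mod 11); P is NOT on the curve.

Evaluate F(0, 6, 2) term-by-term (mod 11).
  X*Z ↦ 1·0·1·2 = 0
  Y**2 ↦ 1·1·36·1 = 36
  -2*Y*Z ↦ -2·1·6·2 = -24
  -Z**2 ↦ -1·1·1·4 = -4
Sum: F(0, 6, 2) = (0) + (36) + (-24) + (-4) = 8.
Reducing mod 11: 8 ≡ 8 (mod 11).
Since F(a, b, c) ≡ 8 ≠ 0 (mod 11), P does NOT lie on the curve.


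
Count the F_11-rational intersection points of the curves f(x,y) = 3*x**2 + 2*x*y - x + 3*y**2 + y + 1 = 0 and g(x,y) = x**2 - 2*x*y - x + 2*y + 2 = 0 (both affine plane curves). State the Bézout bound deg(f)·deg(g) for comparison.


Common zeros: {(2, 2)}; count = 1; Bézout bound = 4.

deg(f) = 2, deg(g) = 2, so Bézout bound = 4.
Scan x ∈ F_11. For each x, list the y ∈ F_11 with f(x, y) ≡ 0 and those with g(x, y) ≡ 0 (mod 11); the common zeros in that column are the intersection.
  x = 0: f ≡ 0 at y ∈ {9}; g ≡ 0 at y ∈ {10}; common: ∅.
  x = 1: f ≡ 0 at y ∈ ∅; g ≡ 0 at y ∈ ∅; common: ∅.
  x = 2: f ≡ 0 at y ∈ {0, 2}; g ≡ 0 at y ∈ {2}; common: {2}.
  x = 3: f ≡ 0 at y ∈ ∅; g ≡ 0 at y ∈ {2}; common: ∅.
  x = 4: f ≡ 0 at y ∈ {3, 5}; g ≡ 0 at y ∈ {6}; common: ∅.
  x = 5: f ≡ 0 at y ∈ ∅; g ≡ 0 at y ∈ {0}; common: ∅.
  x = 6: f ≡ 0 at y ∈ {7}; g ≡ 0 at y ∈ {1}; common: ∅.
  x = 7: f ≡ 0 at y ∈ ∅; g ≡ 0 at y ∈ {0}; common: ∅.
  x = 8: f ≡ 0 at y ∈ {2, 7}; g ≡ 0 at y ∈ {1}; common: ∅.
  x = 9: f ≡ 0 at y ∈ {3, 9}; g ≡ 0 at y ∈ {6}; common: ∅.
  x = 10: f ≡ 0 at y ∈ ∅; g ≡ 0 at y ∈ {10}; common: ∅.
Collecting: common zeros = {(2, 2)}, so the count is 1.
Comparison with the Bézout bound: 1 ≤ 4 = deg(f)·deg(g), as expected for curves with no common component (the affine F_11-count falls short of the bound because intersections may lie at infinity, over extension fields, or carry multiplicity).
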